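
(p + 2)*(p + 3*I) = p^2 + 2*p + 3*I*p + 6*I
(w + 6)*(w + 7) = w^2 + 13*w + 42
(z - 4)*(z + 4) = z^2 - 16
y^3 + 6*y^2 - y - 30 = (y - 2)*(y + 3)*(y + 5)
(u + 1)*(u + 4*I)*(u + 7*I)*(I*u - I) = I*u^4 - 11*u^3 - 29*I*u^2 + 11*u + 28*I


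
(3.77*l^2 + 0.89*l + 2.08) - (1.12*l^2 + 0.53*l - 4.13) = 2.65*l^2 + 0.36*l + 6.21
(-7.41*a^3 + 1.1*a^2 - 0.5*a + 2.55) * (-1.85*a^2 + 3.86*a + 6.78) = 13.7085*a^5 - 30.6376*a^4 - 45.0688*a^3 + 0.810500000000001*a^2 + 6.453*a + 17.289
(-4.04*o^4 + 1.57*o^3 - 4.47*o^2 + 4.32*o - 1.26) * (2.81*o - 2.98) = -11.3524*o^5 + 16.4509*o^4 - 17.2393*o^3 + 25.4598*o^2 - 16.4142*o + 3.7548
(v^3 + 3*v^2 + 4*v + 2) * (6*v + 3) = 6*v^4 + 21*v^3 + 33*v^2 + 24*v + 6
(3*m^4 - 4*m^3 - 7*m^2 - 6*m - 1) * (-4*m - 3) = -12*m^5 + 7*m^4 + 40*m^3 + 45*m^2 + 22*m + 3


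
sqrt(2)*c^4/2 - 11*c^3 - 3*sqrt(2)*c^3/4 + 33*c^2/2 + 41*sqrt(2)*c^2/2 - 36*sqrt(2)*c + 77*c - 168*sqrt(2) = (c - 7/2)*(c - 8*sqrt(2))*(c - 3*sqrt(2))*(sqrt(2)*c/2 + sqrt(2))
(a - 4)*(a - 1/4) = a^2 - 17*a/4 + 1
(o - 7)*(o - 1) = o^2 - 8*o + 7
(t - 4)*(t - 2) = t^2 - 6*t + 8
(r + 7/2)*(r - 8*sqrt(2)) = r^2 - 8*sqrt(2)*r + 7*r/2 - 28*sqrt(2)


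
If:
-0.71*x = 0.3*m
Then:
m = -2.36666666666667*x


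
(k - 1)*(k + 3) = k^2 + 2*k - 3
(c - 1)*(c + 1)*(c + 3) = c^3 + 3*c^2 - c - 3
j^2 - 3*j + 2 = (j - 2)*(j - 1)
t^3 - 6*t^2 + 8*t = t*(t - 4)*(t - 2)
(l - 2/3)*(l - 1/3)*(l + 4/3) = l^3 + l^2/3 - 10*l/9 + 8/27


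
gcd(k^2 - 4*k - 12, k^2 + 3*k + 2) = k + 2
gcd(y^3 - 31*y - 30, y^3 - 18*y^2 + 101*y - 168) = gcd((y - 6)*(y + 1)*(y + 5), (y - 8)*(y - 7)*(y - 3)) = 1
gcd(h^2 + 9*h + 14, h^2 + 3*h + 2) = h + 2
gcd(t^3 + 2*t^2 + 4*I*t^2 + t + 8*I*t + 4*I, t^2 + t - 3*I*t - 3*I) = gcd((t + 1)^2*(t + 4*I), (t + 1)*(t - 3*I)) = t + 1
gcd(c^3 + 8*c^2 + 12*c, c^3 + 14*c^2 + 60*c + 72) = c^2 + 8*c + 12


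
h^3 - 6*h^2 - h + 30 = (h - 5)*(h - 3)*(h + 2)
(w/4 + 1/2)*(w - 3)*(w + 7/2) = w^3/4 + 5*w^2/8 - 19*w/8 - 21/4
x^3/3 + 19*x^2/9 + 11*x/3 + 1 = (x/3 + 1)*(x + 1/3)*(x + 3)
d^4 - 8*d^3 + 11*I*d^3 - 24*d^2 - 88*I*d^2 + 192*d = d*(d - 8)*(d + 3*I)*(d + 8*I)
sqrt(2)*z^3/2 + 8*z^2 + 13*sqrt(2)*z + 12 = (z + sqrt(2))*(z + 6*sqrt(2))*(sqrt(2)*z/2 + 1)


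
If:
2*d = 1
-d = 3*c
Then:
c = -1/6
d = 1/2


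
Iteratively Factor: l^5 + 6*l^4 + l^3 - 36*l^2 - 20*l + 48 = (l - 2)*(l^4 + 8*l^3 + 17*l^2 - 2*l - 24) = (l - 2)*(l - 1)*(l^3 + 9*l^2 + 26*l + 24) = (l - 2)*(l - 1)*(l + 2)*(l^2 + 7*l + 12) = (l - 2)*(l - 1)*(l + 2)*(l + 4)*(l + 3)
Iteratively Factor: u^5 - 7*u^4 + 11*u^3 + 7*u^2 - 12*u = (u + 1)*(u^4 - 8*u^3 + 19*u^2 - 12*u) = u*(u + 1)*(u^3 - 8*u^2 + 19*u - 12) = u*(u - 3)*(u + 1)*(u^2 - 5*u + 4) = u*(u - 4)*(u - 3)*(u + 1)*(u - 1)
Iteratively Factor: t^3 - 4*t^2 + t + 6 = (t - 2)*(t^2 - 2*t - 3) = (t - 2)*(t + 1)*(t - 3)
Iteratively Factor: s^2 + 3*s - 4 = (s - 1)*(s + 4)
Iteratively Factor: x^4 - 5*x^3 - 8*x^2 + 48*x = (x - 4)*(x^3 - x^2 - 12*x) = (x - 4)*(x + 3)*(x^2 - 4*x) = (x - 4)^2*(x + 3)*(x)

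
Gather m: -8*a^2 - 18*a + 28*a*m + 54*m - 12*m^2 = -8*a^2 - 18*a - 12*m^2 + m*(28*a + 54)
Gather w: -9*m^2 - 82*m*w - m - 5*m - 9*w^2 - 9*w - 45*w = -9*m^2 - 6*m - 9*w^2 + w*(-82*m - 54)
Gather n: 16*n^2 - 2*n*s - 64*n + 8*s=16*n^2 + n*(-2*s - 64) + 8*s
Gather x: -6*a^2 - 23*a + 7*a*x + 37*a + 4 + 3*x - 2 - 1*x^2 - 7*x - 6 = -6*a^2 + 14*a - x^2 + x*(7*a - 4) - 4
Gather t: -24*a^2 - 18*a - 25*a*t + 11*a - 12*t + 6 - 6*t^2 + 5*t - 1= -24*a^2 - 7*a - 6*t^2 + t*(-25*a - 7) + 5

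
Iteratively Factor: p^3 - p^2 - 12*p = (p + 3)*(p^2 - 4*p) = (p - 4)*(p + 3)*(p)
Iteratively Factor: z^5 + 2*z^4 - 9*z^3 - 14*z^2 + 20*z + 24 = (z + 2)*(z^4 - 9*z^2 + 4*z + 12) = (z - 2)*(z + 2)*(z^3 + 2*z^2 - 5*z - 6) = (z - 2)*(z + 1)*(z + 2)*(z^2 + z - 6) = (z - 2)^2*(z + 1)*(z + 2)*(z + 3)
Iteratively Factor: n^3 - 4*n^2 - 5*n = (n + 1)*(n^2 - 5*n) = (n - 5)*(n + 1)*(n)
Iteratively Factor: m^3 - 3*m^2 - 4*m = (m)*(m^2 - 3*m - 4) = m*(m + 1)*(m - 4)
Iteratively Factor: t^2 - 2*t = (t)*(t - 2)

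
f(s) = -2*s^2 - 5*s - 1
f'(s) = -4*s - 5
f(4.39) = -61.49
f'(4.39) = -22.56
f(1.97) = -18.61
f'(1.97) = -12.88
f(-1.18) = 2.12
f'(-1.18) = -0.28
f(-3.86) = -11.50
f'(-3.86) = 10.44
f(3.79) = -48.68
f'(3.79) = -20.16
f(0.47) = -3.79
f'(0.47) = -6.88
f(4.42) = -62.17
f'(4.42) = -22.68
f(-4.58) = -20.05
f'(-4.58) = 13.32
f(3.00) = -34.00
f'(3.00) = -17.00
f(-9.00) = -118.00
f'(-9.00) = 31.00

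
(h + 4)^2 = h^2 + 8*h + 16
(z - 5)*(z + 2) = z^2 - 3*z - 10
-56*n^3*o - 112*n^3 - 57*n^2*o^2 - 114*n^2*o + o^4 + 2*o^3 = (-8*n + o)*(n + o)*(7*n + o)*(o + 2)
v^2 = v^2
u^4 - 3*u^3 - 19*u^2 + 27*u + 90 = (u - 5)*(u - 3)*(u + 2)*(u + 3)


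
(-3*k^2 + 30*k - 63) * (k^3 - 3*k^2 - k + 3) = -3*k^5 + 39*k^4 - 150*k^3 + 150*k^2 + 153*k - 189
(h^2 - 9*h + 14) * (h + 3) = h^3 - 6*h^2 - 13*h + 42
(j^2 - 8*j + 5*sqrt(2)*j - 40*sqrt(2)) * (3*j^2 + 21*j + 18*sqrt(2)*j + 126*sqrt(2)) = 3*j^4 - 3*j^3 + 33*sqrt(2)*j^3 - 33*sqrt(2)*j^2 + 12*j^2 - 1848*sqrt(2)*j - 180*j - 10080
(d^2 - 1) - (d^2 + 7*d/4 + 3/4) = -7*d/4 - 7/4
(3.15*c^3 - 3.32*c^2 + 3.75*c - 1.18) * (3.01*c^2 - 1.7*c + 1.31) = 9.4815*c^5 - 15.3482*c^4 + 21.058*c^3 - 14.276*c^2 + 6.9185*c - 1.5458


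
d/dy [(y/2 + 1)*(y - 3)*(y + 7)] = 3*y^2/2 + 6*y - 13/2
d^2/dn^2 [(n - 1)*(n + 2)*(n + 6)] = 6*n + 14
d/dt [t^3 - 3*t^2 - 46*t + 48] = 3*t^2 - 6*t - 46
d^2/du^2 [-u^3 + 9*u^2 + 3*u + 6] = 18 - 6*u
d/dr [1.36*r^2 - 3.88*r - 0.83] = 2.72*r - 3.88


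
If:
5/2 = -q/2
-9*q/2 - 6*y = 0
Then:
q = -5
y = 15/4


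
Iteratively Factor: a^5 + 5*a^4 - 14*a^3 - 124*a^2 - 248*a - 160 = (a + 2)*(a^4 + 3*a^3 - 20*a^2 - 84*a - 80) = (a - 5)*(a + 2)*(a^3 + 8*a^2 + 20*a + 16) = (a - 5)*(a + 2)^2*(a^2 + 6*a + 8) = (a - 5)*(a + 2)^2*(a + 4)*(a + 2)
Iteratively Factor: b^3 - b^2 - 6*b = (b)*(b^2 - b - 6) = b*(b + 2)*(b - 3)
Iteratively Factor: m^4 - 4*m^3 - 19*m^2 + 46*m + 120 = (m - 4)*(m^3 - 19*m - 30) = (m - 5)*(m - 4)*(m^2 + 5*m + 6) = (m - 5)*(m - 4)*(m + 3)*(m + 2)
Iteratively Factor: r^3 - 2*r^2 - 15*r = (r)*(r^2 - 2*r - 15) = r*(r - 5)*(r + 3)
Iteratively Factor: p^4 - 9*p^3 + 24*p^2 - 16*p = (p - 4)*(p^3 - 5*p^2 + 4*p) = p*(p - 4)*(p^2 - 5*p + 4) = p*(p - 4)*(p - 1)*(p - 4)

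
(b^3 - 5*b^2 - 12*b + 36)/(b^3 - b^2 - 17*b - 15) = (b^2 - 8*b + 12)/(b^2 - 4*b - 5)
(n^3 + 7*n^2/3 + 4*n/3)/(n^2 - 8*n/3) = (3*n^2 + 7*n + 4)/(3*n - 8)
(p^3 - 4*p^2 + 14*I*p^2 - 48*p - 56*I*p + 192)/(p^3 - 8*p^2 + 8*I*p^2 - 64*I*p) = (p^2 + 2*p*(-2 + 3*I) - 24*I)/(p*(p - 8))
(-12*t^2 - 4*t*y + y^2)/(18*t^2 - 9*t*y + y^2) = (2*t + y)/(-3*t + y)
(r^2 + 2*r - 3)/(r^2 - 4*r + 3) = (r + 3)/(r - 3)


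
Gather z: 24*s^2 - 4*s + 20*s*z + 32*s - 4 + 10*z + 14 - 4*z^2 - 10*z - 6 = 24*s^2 + 20*s*z + 28*s - 4*z^2 + 4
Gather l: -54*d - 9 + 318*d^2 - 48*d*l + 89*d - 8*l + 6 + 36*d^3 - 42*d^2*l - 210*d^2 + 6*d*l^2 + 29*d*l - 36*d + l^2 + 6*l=36*d^3 + 108*d^2 - d + l^2*(6*d + 1) + l*(-42*d^2 - 19*d - 2) - 3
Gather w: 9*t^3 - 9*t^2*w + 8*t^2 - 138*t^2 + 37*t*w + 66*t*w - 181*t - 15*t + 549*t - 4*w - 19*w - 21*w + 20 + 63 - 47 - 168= 9*t^3 - 130*t^2 + 353*t + w*(-9*t^2 + 103*t - 44) - 132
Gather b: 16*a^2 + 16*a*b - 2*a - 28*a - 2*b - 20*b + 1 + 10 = 16*a^2 - 30*a + b*(16*a - 22) + 11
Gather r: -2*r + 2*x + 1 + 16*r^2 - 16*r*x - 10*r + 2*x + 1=16*r^2 + r*(-16*x - 12) + 4*x + 2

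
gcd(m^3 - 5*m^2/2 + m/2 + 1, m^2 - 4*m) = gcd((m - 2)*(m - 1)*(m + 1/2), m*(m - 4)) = 1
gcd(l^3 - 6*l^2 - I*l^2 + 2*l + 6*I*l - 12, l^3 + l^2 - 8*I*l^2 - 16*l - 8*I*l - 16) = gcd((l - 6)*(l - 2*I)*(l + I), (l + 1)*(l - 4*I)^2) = 1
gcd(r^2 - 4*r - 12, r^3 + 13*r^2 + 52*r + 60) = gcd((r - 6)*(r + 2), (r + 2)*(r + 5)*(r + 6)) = r + 2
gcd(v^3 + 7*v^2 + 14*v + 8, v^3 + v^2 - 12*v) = v + 4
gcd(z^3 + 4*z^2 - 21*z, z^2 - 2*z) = z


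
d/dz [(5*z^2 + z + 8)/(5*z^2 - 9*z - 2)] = 10*(-5*z^2 - 10*z + 7)/(25*z^4 - 90*z^3 + 61*z^2 + 36*z + 4)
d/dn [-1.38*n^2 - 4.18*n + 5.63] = -2.76*n - 4.18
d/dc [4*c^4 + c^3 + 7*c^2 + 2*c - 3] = 16*c^3 + 3*c^2 + 14*c + 2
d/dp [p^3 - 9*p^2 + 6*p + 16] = 3*p^2 - 18*p + 6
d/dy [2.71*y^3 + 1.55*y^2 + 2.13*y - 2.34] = 8.13*y^2 + 3.1*y + 2.13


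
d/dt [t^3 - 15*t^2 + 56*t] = 3*t^2 - 30*t + 56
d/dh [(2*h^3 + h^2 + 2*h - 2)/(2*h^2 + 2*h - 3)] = 2*(2*h^4 + 4*h^3 - 10*h^2 + h - 1)/(4*h^4 + 8*h^3 - 8*h^2 - 12*h + 9)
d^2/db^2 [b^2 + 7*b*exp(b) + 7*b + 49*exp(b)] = 7*b*exp(b) + 63*exp(b) + 2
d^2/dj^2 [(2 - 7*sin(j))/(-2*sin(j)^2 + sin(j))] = 2*(-14*sin(j)^2 + 9*sin(j) + 22 - 23/sin(j) + 12/sin(j)^2 - 2/sin(j)^3)/(2*sin(j) - 1)^3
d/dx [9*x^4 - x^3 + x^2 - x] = 36*x^3 - 3*x^2 + 2*x - 1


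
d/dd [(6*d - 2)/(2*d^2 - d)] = 2*(-6*d^2 + 4*d - 1)/(d^2*(4*d^2 - 4*d + 1))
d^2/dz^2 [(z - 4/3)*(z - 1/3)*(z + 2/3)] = 6*z - 2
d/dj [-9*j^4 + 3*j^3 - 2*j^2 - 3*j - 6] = -36*j^3 + 9*j^2 - 4*j - 3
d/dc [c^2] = 2*c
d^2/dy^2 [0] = 0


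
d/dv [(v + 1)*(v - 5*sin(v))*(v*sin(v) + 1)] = (v + 1)*(v - 5*sin(v))*(v*cos(v) + sin(v)) - (v + 1)*(v*sin(v) + 1)*(5*cos(v) - 1) + (v - 5*sin(v))*(v*sin(v) + 1)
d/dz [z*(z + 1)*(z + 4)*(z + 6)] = 4*z^3 + 33*z^2 + 68*z + 24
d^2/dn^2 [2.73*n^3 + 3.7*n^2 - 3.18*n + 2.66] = 16.38*n + 7.4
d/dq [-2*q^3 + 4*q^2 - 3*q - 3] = -6*q^2 + 8*q - 3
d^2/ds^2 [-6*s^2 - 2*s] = -12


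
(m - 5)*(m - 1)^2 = m^3 - 7*m^2 + 11*m - 5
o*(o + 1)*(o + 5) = o^3 + 6*o^2 + 5*o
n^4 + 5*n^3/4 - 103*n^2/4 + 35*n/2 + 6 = (n - 4)*(n - 1)*(n + 1/4)*(n + 6)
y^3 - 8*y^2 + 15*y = y*(y - 5)*(y - 3)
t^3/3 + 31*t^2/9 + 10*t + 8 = (t/3 + 1)*(t + 4/3)*(t + 6)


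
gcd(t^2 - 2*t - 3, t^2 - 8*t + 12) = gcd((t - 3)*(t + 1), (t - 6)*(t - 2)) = 1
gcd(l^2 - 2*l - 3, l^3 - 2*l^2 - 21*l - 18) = l + 1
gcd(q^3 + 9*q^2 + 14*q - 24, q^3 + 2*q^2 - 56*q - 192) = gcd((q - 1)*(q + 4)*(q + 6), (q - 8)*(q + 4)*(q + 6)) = q^2 + 10*q + 24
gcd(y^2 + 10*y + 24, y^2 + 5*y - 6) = y + 6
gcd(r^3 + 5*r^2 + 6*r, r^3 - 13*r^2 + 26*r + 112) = r + 2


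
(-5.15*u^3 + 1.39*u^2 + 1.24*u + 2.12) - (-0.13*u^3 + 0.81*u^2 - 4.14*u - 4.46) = -5.02*u^3 + 0.58*u^2 + 5.38*u + 6.58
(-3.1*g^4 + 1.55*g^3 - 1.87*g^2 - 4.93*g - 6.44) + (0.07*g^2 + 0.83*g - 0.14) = -3.1*g^4 + 1.55*g^3 - 1.8*g^2 - 4.1*g - 6.58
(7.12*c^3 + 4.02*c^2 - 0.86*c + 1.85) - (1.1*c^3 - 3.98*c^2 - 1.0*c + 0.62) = 6.02*c^3 + 8.0*c^2 + 0.14*c + 1.23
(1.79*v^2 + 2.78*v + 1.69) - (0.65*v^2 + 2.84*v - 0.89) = 1.14*v^2 - 0.0600000000000001*v + 2.58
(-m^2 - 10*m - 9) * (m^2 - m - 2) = -m^4 - 9*m^3 + 3*m^2 + 29*m + 18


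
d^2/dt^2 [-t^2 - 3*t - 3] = -2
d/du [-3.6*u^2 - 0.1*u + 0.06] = -7.2*u - 0.1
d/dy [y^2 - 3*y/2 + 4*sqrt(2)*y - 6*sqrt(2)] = 2*y - 3/2 + 4*sqrt(2)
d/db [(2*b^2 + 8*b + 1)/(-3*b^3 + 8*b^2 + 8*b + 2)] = (6*b^4 + 48*b^3 - 39*b^2 - 8*b + 8)/(9*b^6 - 48*b^5 + 16*b^4 + 116*b^3 + 96*b^2 + 32*b + 4)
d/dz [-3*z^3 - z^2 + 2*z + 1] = -9*z^2 - 2*z + 2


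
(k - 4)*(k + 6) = k^2 + 2*k - 24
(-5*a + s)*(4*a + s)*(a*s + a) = -20*a^3*s - 20*a^3 - a^2*s^2 - a^2*s + a*s^3 + a*s^2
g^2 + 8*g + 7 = (g + 1)*(g + 7)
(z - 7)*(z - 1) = z^2 - 8*z + 7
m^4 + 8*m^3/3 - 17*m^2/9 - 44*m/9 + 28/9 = (m - 1)*(m - 2/3)*(m + 2)*(m + 7/3)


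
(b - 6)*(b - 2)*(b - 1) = b^3 - 9*b^2 + 20*b - 12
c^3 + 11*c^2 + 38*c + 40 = (c + 2)*(c + 4)*(c + 5)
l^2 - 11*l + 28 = (l - 7)*(l - 4)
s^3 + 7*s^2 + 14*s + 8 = (s + 1)*(s + 2)*(s + 4)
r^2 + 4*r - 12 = (r - 2)*(r + 6)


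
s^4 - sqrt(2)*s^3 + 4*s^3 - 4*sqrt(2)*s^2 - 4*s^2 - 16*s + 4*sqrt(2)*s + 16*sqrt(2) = (s - 2)*(s + 2)*(s + 4)*(s - sqrt(2))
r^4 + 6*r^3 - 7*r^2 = r^2*(r - 1)*(r + 7)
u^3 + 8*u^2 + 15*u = u*(u + 3)*(u + 5)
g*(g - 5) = g^2 - 5*g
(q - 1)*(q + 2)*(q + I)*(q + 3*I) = q^4 + q^3 + 4*I*q^3 - 5*q^2 + 4*I*q^2 - 3*q - 8*I*q + 6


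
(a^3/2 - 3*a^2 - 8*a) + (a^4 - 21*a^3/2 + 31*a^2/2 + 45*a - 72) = a^4 - 10*a^3 + 25*a^2/2 + 37*a - 72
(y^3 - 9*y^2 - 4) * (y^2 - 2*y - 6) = y^5 - 11*y^4 + 12*y^3 + 50*y^2 + 8*y + 24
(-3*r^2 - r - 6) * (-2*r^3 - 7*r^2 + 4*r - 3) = 6*r^5 + 23*r^4 + 7*r^3 + 47*r^2 - 21*r + 18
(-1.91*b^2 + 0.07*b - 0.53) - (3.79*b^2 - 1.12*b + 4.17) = -5.7*b^2 + 1.19*b - 4.7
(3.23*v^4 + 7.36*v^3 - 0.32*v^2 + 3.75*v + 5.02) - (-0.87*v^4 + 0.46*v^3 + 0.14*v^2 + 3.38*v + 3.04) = 4.1*v^4 + 6.9*v^3 - 0.46*v^2 + 0.37*v + 1.98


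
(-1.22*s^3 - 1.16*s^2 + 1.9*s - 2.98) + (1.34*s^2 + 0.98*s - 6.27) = -1.22*s^3 + 0.18*s^2 + 2.88*s - 9.25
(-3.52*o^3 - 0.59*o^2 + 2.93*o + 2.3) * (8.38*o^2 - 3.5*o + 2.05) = -29.4976*o^5 + 7.3758*o^4 + 19.4024*o^3 + 7.8095*o^2 - 2.0435*o + 4.715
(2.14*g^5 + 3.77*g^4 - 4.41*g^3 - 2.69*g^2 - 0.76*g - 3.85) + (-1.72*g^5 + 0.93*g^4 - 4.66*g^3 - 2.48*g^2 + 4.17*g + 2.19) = 0.42*g^5 + 4.7*g^4 - 9.07*g^3 - 5.17*g^2 + 3.41*g - 1.66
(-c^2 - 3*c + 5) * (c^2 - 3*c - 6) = -c^4 + 20*c^2 + 3*c - 30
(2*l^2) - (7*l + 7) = 2*l^2 - 7*l - 7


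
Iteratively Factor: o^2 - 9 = (o + 3)*(o - 3)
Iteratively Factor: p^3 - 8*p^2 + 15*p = (p - 5)*(p^2 - 3*p) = (p - 5)*(p - 3)*(p)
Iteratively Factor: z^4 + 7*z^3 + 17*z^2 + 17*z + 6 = (z + 1)*(z^3 + 6*z^2 + 11*z + 6) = (z + 1)*(z + 3)*(z^2 + 3*z + 2) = (z + 1)^2*(z + 3)*(z + 2)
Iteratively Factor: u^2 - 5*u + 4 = (u - 1)*(u - 4)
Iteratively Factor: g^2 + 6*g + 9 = (g + 3)*(g + 3)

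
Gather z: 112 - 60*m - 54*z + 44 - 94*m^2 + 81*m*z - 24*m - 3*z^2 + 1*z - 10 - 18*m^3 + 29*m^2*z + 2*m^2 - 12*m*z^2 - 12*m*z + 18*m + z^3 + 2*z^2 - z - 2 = -18*m^3 - 92*m^2 - 66*m + z^3 + z^2*(-12*m - 1) + z*(29*m^2 + 69*m - 54) + 144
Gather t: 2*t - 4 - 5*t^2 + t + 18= -5*t^2 + 3*t + 14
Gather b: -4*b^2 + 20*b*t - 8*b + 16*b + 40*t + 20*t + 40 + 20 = -4*b^2 + b*(20*t + 8) + 60*t + 60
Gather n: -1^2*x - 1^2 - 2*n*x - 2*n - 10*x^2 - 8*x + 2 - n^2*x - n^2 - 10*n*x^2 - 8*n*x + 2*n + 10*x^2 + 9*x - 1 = n^2*(-x - 1) + n*(-10*x^2 - 10*x)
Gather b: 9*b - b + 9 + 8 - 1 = 8*b + 16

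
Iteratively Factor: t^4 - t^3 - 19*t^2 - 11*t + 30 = (t + 2)*(t^3 - 3*t^2 - 13*t + 15) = (t - 1)*(t + 2)*(t^2 - 2*t - 15) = (t - 1)*(t + 2)*(t + 3)*(t - 5)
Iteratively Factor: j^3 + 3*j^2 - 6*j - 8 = (j + 4)*(j^2 - j - 2) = (j - 2)*(j + 4)*(j + 1)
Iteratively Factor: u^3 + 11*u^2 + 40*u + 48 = (u + 4)*(u^2 + 7*u + 12) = (u + 3)*(u + 4)*(u + 4)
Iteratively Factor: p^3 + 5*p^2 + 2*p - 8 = (p + 2)*(p^2 + 3*p - 4) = (p - 1)*(p + 2)*(p + 4)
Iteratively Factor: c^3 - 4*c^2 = (c - 4)*(c^2) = c*(c - 4)*(c)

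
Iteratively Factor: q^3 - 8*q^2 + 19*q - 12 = (q - 4)*(q^2 - 4*q + 3) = (q - 4)*(q - 3)*(q - 1)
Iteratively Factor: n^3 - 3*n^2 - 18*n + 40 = (n - 2)*(n^2 - n - 20) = (n - 5)*(n - 2)*(n + 4)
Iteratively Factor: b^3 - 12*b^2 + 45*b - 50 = (b - 5)*(b^2 - 7*b + 10) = (b - 5)^2*(b - 2)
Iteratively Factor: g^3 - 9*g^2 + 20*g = (g - 5)*(g^2 - 4*g) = g*(g - 5)*(g - 4)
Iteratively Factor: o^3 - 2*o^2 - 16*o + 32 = (o - 4)*(o^2 + 2*o - 8) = (o - 4)*(o - 2)*(o + 4)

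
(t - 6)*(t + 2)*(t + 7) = t^3 + 3*t^2 - 40*t - 84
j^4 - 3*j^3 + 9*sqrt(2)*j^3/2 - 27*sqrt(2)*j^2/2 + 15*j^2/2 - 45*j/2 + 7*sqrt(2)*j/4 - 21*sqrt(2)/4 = (j - 3)*(j + sqrt(2)/2)^2*(j + 7*sqrt(2)/2)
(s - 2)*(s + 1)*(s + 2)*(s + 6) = s^4 + 7*s^3 + 2*s^2 - 28*s - 24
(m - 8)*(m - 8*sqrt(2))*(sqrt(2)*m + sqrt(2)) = sqrt(2)*m^3 - 16*m^2 - 7*sqrt(2)*m^2 - 8*sqrt(2)*m + 112*m + 128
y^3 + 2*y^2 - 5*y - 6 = (y - 2)*(y + 1)*(y + 3)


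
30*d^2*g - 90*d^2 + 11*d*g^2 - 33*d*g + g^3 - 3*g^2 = (5*d + g)*(6*d + g)*(g - 3)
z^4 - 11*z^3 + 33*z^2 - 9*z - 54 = (z - 6)*(z - 3)^2*(z + 1)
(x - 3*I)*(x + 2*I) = x^2 - I*x + 6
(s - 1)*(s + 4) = s^2 + 3*s - 4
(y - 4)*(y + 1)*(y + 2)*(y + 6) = y^4 + 5*y^3 - 16*y^2 - 68*y - 48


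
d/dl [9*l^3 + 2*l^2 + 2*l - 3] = 27*l^2 + 4*l + 2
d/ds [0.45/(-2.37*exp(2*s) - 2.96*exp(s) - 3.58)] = (2.133*exp(s) + 1.332)*exp(s)/(2.37*exp(2*s) + 2.96*exp(s) + 3.58)^2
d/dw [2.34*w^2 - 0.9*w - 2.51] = 4.68*w - 0.9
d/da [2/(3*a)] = -2/(3*a^2)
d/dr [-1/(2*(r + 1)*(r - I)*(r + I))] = ((r + 1)*(r - I) + (r + 1)*(r + I) + (r - I)*(r + I))/(2*(r + 1)^2*(r - I)^2*(r + I)^2)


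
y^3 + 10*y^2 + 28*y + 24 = (y + 2)^2*(y + 6)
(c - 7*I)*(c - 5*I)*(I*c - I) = I*c^3 + 12*c^2 - I*c^2 - 12*c - 35*I*c + 35*I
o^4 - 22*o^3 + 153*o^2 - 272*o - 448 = (o - 8)^2*(o - 7)*(o + 1)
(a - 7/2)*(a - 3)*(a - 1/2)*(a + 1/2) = a^4 - 13*a^3/2 + 41*a^2/4 + 13*a/8 - 21/8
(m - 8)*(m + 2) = m^2 - 6*m - 16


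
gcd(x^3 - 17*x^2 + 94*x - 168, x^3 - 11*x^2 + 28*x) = x^2 - 11*x + 28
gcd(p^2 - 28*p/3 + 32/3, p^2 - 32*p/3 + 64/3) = p - 8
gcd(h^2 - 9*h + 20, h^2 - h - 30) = 1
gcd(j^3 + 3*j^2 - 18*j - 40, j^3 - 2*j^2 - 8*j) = j^2 - 2*j - 8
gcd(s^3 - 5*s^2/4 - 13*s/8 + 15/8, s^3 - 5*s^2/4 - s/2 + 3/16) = s - 3/2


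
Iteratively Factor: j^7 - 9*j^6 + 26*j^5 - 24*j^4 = (j - 2)*(j^6 - 7*j^5 + 12*j^4) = j*(j - 2)*(j^5 - 7*j^4 + 12*j^3) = j^2*(j - 2)*(j^4 - 7*j^3 + 12*j^2) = j^3*(j - 2)*(j^3 - 7*j^2 + 12*j) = j^3*(j - 3)*(j - 2)*(j^2 - 4*j) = j^4*(j - 3)*(j - 2)*(j - 4)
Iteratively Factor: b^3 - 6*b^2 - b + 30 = (b + 2)*(b^2 - 8*b + 15) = (b - 3)*(b + 2)*(b - 5)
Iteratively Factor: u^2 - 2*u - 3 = (u + 1)*(u - 3)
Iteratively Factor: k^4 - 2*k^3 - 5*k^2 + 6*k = (k)*(k^3 - 2*k^2 - 5*k + 6) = k*(k - 1)*(k^2 - k - 6) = k*(k - 1)*(k + 2)*(k - 3)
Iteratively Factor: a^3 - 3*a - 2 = (a - 2)*(a^2 + 2*a + 1) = (a - 2)*(a + 1)*(a + 1)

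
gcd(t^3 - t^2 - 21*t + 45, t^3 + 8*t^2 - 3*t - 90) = t^2 + 2*t - 15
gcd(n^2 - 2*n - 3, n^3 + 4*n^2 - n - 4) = n + 1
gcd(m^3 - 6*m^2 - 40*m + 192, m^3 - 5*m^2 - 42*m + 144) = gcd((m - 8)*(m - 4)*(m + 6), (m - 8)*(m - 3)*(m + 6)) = m^2 - 2*m - 48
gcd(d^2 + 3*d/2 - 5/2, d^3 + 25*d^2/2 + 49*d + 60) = d + 5/2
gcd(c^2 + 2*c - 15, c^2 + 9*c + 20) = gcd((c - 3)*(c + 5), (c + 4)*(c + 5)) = c + 5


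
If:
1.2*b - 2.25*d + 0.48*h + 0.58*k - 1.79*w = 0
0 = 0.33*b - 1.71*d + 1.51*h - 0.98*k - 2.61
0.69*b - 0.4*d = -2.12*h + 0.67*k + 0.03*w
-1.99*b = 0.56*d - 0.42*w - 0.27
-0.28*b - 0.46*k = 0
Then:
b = 1.12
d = -1.68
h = -0.86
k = -0.68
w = 2.41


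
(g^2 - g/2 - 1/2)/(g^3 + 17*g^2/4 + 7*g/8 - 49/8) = 4*(2*g + 1)/(8*g^2 + 42*g + 49)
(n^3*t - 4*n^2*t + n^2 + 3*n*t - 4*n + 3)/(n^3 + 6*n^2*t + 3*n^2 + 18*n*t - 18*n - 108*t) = (n^2*t - n*t + n - 1)/(n^2 + 6*n*t + 6*n + 36*t)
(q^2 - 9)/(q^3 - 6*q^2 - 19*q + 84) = (q + 3)/(q^2 - 3*q - 28)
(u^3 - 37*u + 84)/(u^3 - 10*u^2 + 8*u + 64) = (u^2 + 4*u - 21)/(u^2 - 6*u - 16)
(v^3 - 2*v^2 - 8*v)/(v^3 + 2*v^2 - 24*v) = (v + 2)/(v + 6)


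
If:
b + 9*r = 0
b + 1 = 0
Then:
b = -1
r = 1/9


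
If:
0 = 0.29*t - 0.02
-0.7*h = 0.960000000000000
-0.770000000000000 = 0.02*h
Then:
No Solution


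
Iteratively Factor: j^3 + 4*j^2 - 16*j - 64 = (j + 4)*(j^2 - 16) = (j - 4)*(j + 4)*(j + 4)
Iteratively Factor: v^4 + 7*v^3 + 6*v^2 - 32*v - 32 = (v + 4)*(v^3 + 3*v^2 - 6*v - 8) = (v + 1)*(v + 4)*(v^2 + 2*v - 8) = (v - 2)*(v + 1)*(v + 4)*(v + 4)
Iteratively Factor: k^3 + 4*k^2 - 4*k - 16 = (k + 2)*(k^2 + 2*k - 8) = (k - 2)*(k + 2)*(k + 4)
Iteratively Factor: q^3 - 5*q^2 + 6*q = (q - 3)*(q^2 - 2*q) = q*(q - 3)*(q - 2)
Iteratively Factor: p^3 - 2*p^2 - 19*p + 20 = (p - 1)*(p^2 - p - 20) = (p - 1)*(p + 4)*(p - 5)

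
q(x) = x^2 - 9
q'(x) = 2*x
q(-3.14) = 0.86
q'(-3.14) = -6.28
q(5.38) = 19.94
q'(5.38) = 10.76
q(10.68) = 105.06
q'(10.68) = 21.36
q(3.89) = 6.13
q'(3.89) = 7.78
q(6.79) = 37.10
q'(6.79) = 13.58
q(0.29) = -8.92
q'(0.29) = 0.58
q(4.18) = 8.47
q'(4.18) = 8.36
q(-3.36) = 2.29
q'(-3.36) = -6.72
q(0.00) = -9.00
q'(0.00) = 0.00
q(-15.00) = 216.00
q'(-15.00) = -30.00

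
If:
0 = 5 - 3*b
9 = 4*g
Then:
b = 5/3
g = 9/4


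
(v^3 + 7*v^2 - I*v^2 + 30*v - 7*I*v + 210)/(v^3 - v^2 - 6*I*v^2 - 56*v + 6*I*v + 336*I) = (v + 5*I)/(v - 8)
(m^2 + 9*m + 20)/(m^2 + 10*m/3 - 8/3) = 3*(m + 5)/(3*m - 2)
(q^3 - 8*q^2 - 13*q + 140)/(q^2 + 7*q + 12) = (q^2 - 12*q + 35)/(q + 3)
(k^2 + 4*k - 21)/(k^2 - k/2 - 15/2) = 2*(k + 7)/(2*k + 5)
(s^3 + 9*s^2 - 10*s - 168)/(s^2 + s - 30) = (s^2 + 3*s - 28)/(s - 5)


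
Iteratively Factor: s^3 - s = (s)*(s^2 - 1) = s*(s + 1)*(s - 1)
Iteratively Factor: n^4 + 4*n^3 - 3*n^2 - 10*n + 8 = (n + 2)*(n^3 + 2*n^2 - 7*n + 4) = (n + 2)*(n + 4)*(n^2 - 2*n + 1) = (n - 1)*(n + 2)*(n + 4)*(n - 1)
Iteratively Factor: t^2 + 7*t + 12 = (t + 4)*(t + 3)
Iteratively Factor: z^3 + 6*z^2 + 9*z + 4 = (z + 4)*(z^2 + 2*z + 1) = (z + 1)*(z + 4)*(z + 1)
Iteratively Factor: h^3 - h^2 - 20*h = (h + 4)*(h^2 - 5*h) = (h - 5)*(h + 4)*(h)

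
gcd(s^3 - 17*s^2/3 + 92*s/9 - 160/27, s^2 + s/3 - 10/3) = s - 5/3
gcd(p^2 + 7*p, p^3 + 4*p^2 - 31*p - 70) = p + 7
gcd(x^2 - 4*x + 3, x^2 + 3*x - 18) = x - 3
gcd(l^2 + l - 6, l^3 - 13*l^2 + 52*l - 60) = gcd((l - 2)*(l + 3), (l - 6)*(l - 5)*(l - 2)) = l - 2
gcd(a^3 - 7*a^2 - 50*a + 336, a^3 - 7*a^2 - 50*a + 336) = a^3 - 7*a^2 - 50*a + 336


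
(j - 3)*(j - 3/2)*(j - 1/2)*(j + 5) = j^4 - 73*j^2/4 + 63*j/2 - 45/4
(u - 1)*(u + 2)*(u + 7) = u^3 + 8*u^2 + 5*u - 14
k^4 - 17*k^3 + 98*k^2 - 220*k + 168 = (k - 7)*(k - 6)*(k - 2)^2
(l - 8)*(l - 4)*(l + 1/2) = l^3 - 23*l^2/2 + 26*l + 16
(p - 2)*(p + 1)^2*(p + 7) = p^4 + 7*p^3 - 3*p^2 - 23*p - 14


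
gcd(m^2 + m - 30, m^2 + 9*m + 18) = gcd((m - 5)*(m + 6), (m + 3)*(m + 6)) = m + 6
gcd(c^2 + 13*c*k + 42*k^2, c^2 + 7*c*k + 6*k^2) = c + 6*k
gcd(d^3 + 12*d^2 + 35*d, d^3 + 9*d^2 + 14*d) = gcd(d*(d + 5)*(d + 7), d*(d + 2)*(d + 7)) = d^2 + 7*d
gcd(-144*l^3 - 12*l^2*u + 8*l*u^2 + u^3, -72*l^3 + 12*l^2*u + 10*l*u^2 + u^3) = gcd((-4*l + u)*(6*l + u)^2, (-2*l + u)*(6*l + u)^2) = 36*l^2 + 12*l*u + u^2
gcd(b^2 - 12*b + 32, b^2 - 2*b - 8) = b - 4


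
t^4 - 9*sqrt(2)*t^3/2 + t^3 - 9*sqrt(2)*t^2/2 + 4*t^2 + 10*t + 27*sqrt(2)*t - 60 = (t - 2)*(t + 3)*(t - 5*sqrt(2)/2)*(t - 2*sqrt(2))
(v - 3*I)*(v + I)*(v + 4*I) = v^3 + 2*I*v^2 + 11*v + 12*I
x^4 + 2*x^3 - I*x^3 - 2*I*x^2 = x^2*(x + 2)*(x - I)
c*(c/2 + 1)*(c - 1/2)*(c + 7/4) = c^4/2 + 13*c^3/8 + 13*c^2/16 - 7*c/8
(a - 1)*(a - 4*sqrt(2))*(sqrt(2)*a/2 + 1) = sqrt(2)*a^3/2 - 3*a^2 - sqrt(2)*a^2/2 - 4*sqrt(2)*a + 3*a + 4*sqrt(2)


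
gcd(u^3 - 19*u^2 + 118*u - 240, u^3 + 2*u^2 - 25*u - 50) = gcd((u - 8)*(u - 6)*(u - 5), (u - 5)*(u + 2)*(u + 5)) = u - 5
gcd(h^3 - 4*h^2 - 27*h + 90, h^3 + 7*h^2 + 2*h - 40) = h + 5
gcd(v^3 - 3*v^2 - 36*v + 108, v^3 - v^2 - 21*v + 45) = v - 3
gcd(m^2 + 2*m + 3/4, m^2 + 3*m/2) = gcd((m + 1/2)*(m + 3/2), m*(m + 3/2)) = m + 3/2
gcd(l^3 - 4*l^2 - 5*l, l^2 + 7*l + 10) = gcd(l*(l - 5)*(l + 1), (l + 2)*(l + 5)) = 1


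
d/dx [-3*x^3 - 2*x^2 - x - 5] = -9*x^2 - 4*x - 1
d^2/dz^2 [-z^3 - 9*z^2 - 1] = -6*z - 18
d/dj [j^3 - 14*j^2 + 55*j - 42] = 3*j^2 - 28*j + 55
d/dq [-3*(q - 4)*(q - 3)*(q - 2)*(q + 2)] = -12*q^3 + 63*q^2 - 48*q - 84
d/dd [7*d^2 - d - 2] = 14*d - 1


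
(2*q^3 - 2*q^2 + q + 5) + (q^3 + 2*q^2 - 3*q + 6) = 3*q^3 - 2*q + 11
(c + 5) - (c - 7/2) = 17/2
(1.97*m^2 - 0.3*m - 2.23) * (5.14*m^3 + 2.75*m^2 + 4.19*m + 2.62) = 10.1258*m^5 + 3.8755*m^4 - 4.0329*m^3 - 2.2281*m^2 - 10.1297*m - 5.8426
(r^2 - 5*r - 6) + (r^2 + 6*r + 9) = 2*r^2 + r + 3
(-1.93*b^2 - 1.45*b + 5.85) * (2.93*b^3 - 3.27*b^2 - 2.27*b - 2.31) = -5.6549*b^5 + 2.0626*b^4 + 26.2631*b^3 - 11.3797*b^2 - 9.93*b - 13.5135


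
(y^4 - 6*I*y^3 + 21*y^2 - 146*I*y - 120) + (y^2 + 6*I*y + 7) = y^4 - 6*I*y^3 + 22*y^2 - 140*I*y - 113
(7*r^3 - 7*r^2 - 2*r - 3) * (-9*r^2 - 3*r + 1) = -63*r^5 + 42*r^4 + 46*r^3 + 26*r^2 + 7*r - 3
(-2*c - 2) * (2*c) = -4*c^2 - 4*c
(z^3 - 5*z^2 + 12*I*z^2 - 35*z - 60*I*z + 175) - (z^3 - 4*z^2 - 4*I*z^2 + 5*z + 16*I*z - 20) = -z^2 + 16*I*z^2 - 40*z - 76*I*z + 195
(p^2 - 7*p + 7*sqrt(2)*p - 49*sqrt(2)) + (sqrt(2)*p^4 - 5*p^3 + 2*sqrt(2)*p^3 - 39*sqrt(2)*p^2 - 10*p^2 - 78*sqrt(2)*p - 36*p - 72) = sqrt(2)*p^4 - 5*p^3 + 2*sqrt(2)*p^3 - 39*sqrt(2)*p^2 - 9*p^2 - 71*sqrt(2)*p - 43*p - 72 - 49*sqrt(2)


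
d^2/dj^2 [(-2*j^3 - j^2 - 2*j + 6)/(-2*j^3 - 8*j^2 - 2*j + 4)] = (-7*j^6 + 9*j^4 - 134*j^3 - 270*j^2 - 36*j - 46)/(j^9 + 12*j^8 + 51*j^7 + 82*j^6 + 3*j^5 - 96*j^4 - 35*j^3 + 42*j^2 + 12*j - 8)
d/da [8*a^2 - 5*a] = 16*a - 5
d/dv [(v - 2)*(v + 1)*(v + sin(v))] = (v - 2)*(v + 1)*(cos(v) + 1) + (v - 2)*(v + sin(v)) + (v + 1)*(v + sin(v))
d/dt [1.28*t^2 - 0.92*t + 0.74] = 2.56*t - 0.92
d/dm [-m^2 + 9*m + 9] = 9 - 2*m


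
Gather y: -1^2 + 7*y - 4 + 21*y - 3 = 28*y - 8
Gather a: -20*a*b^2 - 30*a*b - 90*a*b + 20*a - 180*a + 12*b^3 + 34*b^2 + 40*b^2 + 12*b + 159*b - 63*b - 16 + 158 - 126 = a*(-20*b^2 - 120*b - 160) + 12*b^3 + 74*b^2 + 108*b + 16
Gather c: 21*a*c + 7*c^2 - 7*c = 7*c^2 + c*(21*a - 7)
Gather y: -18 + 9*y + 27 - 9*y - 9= 0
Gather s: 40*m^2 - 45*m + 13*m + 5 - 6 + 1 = 40*m^2 - 32*m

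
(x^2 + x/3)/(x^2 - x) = (x + 1/3)/(x - 1)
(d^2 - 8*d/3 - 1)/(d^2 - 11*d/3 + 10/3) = (3*d^2 - 8*d - 3)/(3*d^2 - 11*d + 10)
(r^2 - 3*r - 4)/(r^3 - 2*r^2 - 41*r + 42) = (r^2 - 3*r - 4)/(r^3 - 2*r^2 - 41*r + 42)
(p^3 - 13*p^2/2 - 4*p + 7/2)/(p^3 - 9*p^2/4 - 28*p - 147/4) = 2*(2*p^2 + p - 1)/(4*p^2 + 19*p + 21)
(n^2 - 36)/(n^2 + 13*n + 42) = (n - 6)/(n + 7)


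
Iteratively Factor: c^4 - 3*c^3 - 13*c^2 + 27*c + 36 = (c - 4)*(c^3 + c^2 - 9*c - 9) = (c - 4)*(c + 3)*(c^2 - 2*c - 3) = (c - 4)*(c + 1)*(c + 3)*(c - 3)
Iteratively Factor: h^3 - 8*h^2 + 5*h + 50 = (h - 5)*(h^2 - 3*h - 10) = (h - 5)^2*(h + 2)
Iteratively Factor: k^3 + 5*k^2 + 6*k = (k + 2)*(k^2 + 3*k) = (k + 2)*(k + 3)*(k)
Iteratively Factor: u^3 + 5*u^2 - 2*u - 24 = (u - 2)*(u^2 + 7*u + 12) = (u - 2)*(u + 3)*(u + 4)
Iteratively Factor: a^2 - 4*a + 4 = (a - 2)*(a - 2)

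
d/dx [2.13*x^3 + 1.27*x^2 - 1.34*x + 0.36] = 6.39*x^2 + 2.54*x - 1.34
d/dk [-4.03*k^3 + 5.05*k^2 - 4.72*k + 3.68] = -12.09*k^2 + 10.1*k - 4.72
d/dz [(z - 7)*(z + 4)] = 2*z - 3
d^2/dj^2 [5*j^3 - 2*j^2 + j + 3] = 30*j - 4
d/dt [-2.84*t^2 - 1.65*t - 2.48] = -5.68*t - 1.65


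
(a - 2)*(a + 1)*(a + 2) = a^3 + a^2 - 4*a - 4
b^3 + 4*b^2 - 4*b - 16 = (b - 2)*(b + 2)*(b + 4)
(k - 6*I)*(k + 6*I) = k^2 + 36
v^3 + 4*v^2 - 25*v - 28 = (v - 4)*(v + 1)*(v + 7)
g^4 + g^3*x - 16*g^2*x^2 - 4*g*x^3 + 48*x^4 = (g - 3*x)*(g - 2*x)*(g + 2*x)*(g + 4*x)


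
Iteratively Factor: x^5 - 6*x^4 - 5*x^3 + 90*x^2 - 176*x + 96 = (x - 2)*(x^4 - 4*x^3 - 13*x^2 + 64*x - 48) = (x - 4)*(x - 2)*(x^3 - 13*x + 12) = (x - 4)*(x - 2)*(x - 1)*(x^2 + x - 12) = (x - 4)*(x - 3)*(x - 2)*(x - 1)*(x + 4)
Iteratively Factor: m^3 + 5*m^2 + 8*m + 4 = (m + 2)*(m^2 + 3*m + 2) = (m + 1)*(m + 2)*(m + 2)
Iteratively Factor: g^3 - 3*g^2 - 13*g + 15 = (g - 5)*(g^2 + 2*g - 3) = (g - 5)*(g - 1)*(g + 3)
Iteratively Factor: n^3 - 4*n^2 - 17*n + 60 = (n + 4)*(n^2 - 8*n + 15) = (n - 3)*(n + 4)*(n - 5)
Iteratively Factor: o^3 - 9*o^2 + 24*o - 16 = (o - 1)*(o^2 - 8*o + 16) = (o - 4)*(o - 1)*(o - 4)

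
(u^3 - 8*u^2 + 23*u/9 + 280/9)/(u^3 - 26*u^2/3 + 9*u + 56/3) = (u + 5/3)/(u + 1)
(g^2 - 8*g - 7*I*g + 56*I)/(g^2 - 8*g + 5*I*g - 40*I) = (g - 7*I)/(g + 5*I)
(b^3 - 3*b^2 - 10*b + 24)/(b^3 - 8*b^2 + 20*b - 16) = (b + 3)/(b - 2)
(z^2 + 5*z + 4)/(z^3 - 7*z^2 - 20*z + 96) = (z + 1)/(z^2 - 11*z + 24)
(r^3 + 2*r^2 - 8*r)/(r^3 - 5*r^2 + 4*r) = (r^2 + 2*r - 8)/(r^2 - 5*r + 4)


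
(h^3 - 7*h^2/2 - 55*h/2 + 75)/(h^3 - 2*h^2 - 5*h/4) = 2*(h^2 - h - 30)/(h*(2*h + 1))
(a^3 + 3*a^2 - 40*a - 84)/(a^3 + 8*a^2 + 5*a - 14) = (a - 6)/(a - 1)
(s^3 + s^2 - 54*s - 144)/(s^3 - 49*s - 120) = (s + 6)/(s + 5)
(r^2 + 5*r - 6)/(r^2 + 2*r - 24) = (r - 1)/(r - 4)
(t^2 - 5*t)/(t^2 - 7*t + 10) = t/(t - 2)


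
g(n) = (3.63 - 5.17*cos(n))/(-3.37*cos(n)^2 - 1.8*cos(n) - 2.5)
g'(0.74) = -0.59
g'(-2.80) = -0.44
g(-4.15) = -2.56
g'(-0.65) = 0.46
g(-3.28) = -2.18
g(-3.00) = -2.18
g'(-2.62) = -0.61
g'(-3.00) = -0.19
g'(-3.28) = 0.19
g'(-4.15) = -0.20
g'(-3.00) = -0.19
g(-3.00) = -2.18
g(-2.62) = -2.34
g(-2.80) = -2.24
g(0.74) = 0.03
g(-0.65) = 0.08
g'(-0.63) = 0.43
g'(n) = (3.63 - 5.17*cos(n))*(-6.74*sin(n)*cos(n) - 1.8*sin(n))/(-3.37*cos(n)^2 - 1.8*cos(n) - 2.5)^2 + 5.17*sin(n)/(-3.37*cos(n)^2 - 1.8*cos(n) - 2.5) = (17.4229*cos(n)^2 - 24.4662*cos(n) - 19.459)*sin(n)/(11.3569*cos(n)^4 + 12.132*cos(n)^3 + 20.09*cos(n)^2 + 9.0*cos(n) + 6.25)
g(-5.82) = 0.15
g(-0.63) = 0.09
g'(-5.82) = -0.26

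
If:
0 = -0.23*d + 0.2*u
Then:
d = 0.869565217391304*u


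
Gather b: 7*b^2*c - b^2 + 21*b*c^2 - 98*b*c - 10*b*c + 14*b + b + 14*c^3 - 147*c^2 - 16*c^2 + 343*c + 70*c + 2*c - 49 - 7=b^2*(7*c - 1) + b*(21*c^2 - 108*c + 15) + 14*c^3 - 163*c^2 + 415*c - 56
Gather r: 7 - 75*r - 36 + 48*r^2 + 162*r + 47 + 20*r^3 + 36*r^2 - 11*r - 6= 20*r^3 + 84*r^2 + 76*r + 12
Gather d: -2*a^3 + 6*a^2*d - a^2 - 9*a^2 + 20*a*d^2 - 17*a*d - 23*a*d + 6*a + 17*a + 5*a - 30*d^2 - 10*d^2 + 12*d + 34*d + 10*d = -2*a^3 - 10*a^2 + 28*a + d^2*(20*a - 40) + d*(6*a^2 - 40*a + 56)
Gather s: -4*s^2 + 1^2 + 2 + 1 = 4 - 4*s^2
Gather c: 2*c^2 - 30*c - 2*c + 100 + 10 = 2*c^2 - 32*c + 110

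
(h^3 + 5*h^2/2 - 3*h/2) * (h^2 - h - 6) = h^5 + 3*h^4/2 - 10*h^3 - 27*h^2/2 + 9*h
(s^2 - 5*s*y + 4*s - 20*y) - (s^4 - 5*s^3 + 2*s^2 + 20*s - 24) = -s^4 + 5*s^3 - s^2 - 5*s*y - 16*s - 20*y + 24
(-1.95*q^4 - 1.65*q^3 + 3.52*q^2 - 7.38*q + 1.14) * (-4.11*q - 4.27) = 8.0145*q^5 + 15.108*q^4 - 7.4217*q^3 + 15.3014*q^2 + 26.8272*q - 4.8678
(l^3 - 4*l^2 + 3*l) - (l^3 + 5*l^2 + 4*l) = -9*l^2 - l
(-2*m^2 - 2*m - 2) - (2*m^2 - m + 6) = -4*m^2 - m - 8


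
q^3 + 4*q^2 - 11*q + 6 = (q - 1)^2*(q + 6)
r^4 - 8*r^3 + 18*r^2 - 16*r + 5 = (r - 5)*(r - 1)^3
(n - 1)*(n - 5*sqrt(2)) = n^2 - 5*sqrt(2)*n - n + 5*sqrt(2)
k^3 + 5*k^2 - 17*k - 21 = (k - 3)*(k + 1)*(k + 7)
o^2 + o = o*(o + 1)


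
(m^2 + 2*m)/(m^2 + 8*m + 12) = m/(m + 6)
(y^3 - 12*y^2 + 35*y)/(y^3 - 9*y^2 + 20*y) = (y - 7)/(y - 4)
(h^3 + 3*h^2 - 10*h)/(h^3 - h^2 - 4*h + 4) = h*(h + 5)/(h^2 + h - 2)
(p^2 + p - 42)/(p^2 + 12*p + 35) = (p - 6)/(p + 5)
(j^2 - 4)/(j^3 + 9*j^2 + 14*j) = (j - 2)/(j*(j + 7))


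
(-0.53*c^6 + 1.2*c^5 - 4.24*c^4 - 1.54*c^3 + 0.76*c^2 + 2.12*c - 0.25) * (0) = 0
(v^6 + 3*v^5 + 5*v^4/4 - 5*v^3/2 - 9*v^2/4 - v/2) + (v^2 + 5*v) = v^6 + 3*v^5 + 5*v^4/4 - 5*v^3/2 - 5*v^2/4 + 9*v/2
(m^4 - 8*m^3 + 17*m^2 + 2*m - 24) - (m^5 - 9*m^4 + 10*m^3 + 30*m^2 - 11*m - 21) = -m^5 + 10*m^4 - 18*m^3 - 13*m^2 + 13*m - 3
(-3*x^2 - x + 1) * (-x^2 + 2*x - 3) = 3*x^4 - 5*x^3 + 6*x^2 + 5*x - 3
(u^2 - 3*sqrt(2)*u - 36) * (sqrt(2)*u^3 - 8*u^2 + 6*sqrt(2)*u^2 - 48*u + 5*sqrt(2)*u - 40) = sqrt(2)*u^5 - 14*u^4 + 6*sqrt(2)*u^4 - 84*u^3 - 7*sqrt(2)*u^3 - 72*sqrt(2)*u^2 + 218*u^2 - 60*sqrt(2)*u + 1728*u + 1440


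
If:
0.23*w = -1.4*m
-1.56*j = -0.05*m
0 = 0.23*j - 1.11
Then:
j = 4.83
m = 150.57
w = -916.54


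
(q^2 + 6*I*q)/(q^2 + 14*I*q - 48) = q/(q + 8*I)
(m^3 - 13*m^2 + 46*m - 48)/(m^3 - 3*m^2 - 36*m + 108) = (m^2 - 10*m + 16)/(m^2 - 36)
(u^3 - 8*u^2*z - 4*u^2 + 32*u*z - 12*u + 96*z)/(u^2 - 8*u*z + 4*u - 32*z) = (u^2 - 4*u - 12)/(u + 4)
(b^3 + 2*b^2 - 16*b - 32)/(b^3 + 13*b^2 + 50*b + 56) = (b - 4)/(b + 7)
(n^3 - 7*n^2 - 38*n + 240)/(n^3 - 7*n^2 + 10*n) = (n^2 - 2*n - 48)/(n*(n - 2))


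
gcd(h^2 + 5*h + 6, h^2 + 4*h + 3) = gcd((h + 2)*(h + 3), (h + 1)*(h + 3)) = h + 3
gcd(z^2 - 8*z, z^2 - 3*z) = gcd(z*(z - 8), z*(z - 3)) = z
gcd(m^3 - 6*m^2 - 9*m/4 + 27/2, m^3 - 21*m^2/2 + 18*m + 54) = m^2 - 9*m/2 - 9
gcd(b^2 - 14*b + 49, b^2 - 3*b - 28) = b - 7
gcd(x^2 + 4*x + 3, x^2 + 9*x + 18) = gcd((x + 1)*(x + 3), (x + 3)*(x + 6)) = x + 3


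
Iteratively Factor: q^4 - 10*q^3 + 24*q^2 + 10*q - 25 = (q + 1)*(q^3 - 11*q^2 + 35*q - 25) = (q - 5)*(q + 1)*(q^2 - 6*q + 5) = (q - 5)^2*(q + 1)*(q - 1)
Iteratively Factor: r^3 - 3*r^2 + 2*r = (r)*(r^2 - 3*r + 2) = r*(r - 1)*(r - 2)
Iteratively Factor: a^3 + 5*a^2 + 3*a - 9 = (a - 1)*(a^2 + 6*a + 9) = (a - 1)*(a + 3)*(a + 3)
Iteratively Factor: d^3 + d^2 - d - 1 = (d + 1)*(d^2 - 1) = (d + 1)^2*(d - 1)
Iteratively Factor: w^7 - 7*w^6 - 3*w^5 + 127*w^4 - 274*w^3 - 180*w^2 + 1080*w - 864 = (w - 2)*(w^6 - 5*w^5 - 13*w^4 + 101*w^3 - 72*w^2 - 324*w + 432) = (w - 2)^2*(w^5 - 3*w^4 - 19*w^3 + 63*w^2 + 54*w - 216) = (w - 2)^2*(w + 4)*(w^4 - 7*w^3 + 9*w^2 + 27*w - 54) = (w - 3)*(w - 2)^2*(w + 4)*(w^3 - 4*w^2 - 3*w + 18) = (w - 3)^2*(w - 2)^2*(w + 4)*(w^2 - w - 6) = (w - 3)^2*(w - 2)^2*(w + 2)*(w + 4)*(w - 3)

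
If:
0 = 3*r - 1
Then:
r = 1/3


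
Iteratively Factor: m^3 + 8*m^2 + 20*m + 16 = (m + 4)*(m^2 + 4*m + 4) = (m + 2)*(m + 4)*(m + 2)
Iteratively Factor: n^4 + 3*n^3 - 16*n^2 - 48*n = (n - 4)*(n^3 + 7*n^2 + 12*n) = (n - 4)*(n + 3)*(n^2 + 4*n) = n*(n - 4)*(n + 3)*(n + 4)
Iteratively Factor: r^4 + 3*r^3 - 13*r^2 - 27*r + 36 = (r - 3)*(r^3 + 6*r^2 + 5*r - 12) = (r - 3)*(r - 1)*(r^2 + 7*r + 12) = (r - 3)*(r - 1)*(r + 3)*(r + 4)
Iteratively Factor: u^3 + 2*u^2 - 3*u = (u + 3)*(u^2 - u) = u*(u + 3)*(u - 1)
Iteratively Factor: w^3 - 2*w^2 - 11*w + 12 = (w - 1)*(w^2 - w - 12) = (w - 1)*(w + 3)*(w - 4)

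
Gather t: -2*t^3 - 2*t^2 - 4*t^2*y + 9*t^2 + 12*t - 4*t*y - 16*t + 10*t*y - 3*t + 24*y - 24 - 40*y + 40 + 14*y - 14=-2*t^3 + t^2*(7 - 4*y) + t*(6*y - 7) - 2*y + 2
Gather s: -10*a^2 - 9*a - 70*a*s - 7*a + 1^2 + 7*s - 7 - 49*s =-10*a^2 - 16*a + s*(-70*a - 42) - 6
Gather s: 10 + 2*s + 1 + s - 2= 3*s + 9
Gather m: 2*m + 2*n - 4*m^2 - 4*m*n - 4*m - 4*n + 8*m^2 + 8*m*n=4*m^2 + m*(4*n - 2) - 2*n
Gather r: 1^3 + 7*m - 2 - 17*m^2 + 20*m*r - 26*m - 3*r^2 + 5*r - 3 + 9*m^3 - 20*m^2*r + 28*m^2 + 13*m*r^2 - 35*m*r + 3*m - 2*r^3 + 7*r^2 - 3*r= 9*m^3 + 11*m^2 - 16*m - 2*r^3 + r^2*(13*m + 4) + r*(-20*m^2 - 15*m + 2) - 4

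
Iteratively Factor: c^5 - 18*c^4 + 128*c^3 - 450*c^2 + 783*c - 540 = (c - 5)*(c^4 - 13*c^3 + 63*c^2 - 135*c + 108) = (c - 5)*(c - 3)*(c^3 - 10*c^2 + 33*c - 36) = (c - 5)*(c - 3)^2*(c^2 - 7*c + 12) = (c - 5)*(c - 4)*(c - 3)^2*(c - 3)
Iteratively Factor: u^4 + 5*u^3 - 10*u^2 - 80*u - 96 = (u - 4)*(u^3 + 9*u^2 + 26*u + 24) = (u - 4)*(u + 2)*(u^2 + 7*u + 12) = (u - 4)*(u + 2)*(u + 4)*(u + 3)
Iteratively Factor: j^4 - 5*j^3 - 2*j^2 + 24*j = (j)*(j^3 - 5*j^2 - 2*j + 24) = j*(j - 4)*(j^2 - j - 6) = j*(j - 4)*(j + 2)*(j - 3)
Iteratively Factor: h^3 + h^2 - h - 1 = (h + 1)*(h^2 - 1) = (h - 1)*(h + 1)*(h + 1)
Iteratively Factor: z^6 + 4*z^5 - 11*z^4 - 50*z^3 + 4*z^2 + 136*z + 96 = (z - 3)*(z^5 + 7*z^4 + 10*z^3 - 20*z^2 - 56*z - 32) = (z - 3)*(z - 2)*(z^4 + 9*z^3 + 28*z^2 + 36*z + 16) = (z - 3)*(z - 2)*(z + 4)*(z^3 + 5*z^2 + 8*z + 4) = (z - 3)*(z - 2)*(z + 2)*(z + 4)*(z^2 + 3*z + 2) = (z - 3)*(z - 2)*(z + 2)^2*(z + 4)*(z + 1)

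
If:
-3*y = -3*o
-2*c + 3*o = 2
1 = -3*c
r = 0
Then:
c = -1/3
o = 4/9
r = 0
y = 4/9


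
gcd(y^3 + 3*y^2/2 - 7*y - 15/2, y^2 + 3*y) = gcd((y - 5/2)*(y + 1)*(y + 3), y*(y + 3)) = y + 3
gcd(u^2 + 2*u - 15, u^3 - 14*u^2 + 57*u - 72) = u - 3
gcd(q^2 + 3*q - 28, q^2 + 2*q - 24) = q - 4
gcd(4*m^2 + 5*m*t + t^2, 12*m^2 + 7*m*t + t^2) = 4*m + t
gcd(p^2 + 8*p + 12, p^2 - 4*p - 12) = p + 2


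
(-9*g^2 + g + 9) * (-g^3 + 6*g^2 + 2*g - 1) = 9*g^5 - 55*g^4 - 21*g^3 + 65*g^2 + 17*g - 9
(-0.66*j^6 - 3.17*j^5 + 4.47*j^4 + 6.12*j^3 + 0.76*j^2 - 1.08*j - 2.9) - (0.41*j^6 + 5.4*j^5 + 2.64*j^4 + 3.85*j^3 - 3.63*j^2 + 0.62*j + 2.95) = -1.07*j^6 - 8.57*j^5 + 1.83*j^4 + 2.27*j^3 + 4.39*j^2 - 1.7*j - 5.85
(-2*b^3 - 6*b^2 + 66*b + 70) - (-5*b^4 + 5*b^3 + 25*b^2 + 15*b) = 5*b^4 - 7*b^3 - 31*b^2 + 51*b + 70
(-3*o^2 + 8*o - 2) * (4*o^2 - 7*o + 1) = -12*o^4 + 53*o^3 - 67*o^2 + 22*o - 2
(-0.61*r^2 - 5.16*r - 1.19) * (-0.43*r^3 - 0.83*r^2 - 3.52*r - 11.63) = 0.2623*r^5 + 2.7251*r^4 + 6.9417*r^3 + 26.2452*r^2 + 64.1996*r + 13.8397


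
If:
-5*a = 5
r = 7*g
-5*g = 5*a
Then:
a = -1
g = 1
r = 7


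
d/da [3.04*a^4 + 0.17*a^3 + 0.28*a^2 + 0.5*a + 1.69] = 12.16*a^3 + 0.51*a^2 + 0.56*a + 0.5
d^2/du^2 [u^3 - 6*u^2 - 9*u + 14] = 6*u - 12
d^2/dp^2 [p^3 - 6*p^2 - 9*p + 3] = 6*p - 12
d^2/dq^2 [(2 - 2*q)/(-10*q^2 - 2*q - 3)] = 8*((4 - 15*q)*(10*q^2 + 2*q + 3) + 2*(q - 1)*(10*q + 1)^2)/(10*q^2 + 2*q + 3)^3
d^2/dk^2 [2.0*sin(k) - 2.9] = -2.0*sin(k)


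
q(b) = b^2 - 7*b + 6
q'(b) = 2*b - 7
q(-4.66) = 60.34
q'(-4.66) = -16.32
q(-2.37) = 28.21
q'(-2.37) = -11.74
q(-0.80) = 12.24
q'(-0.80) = -8.60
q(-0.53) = 9.99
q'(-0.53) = -8.06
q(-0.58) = 10.40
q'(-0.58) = -8.16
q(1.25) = -1.19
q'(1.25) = -4.50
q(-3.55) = 43.45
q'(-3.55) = -14.10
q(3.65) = -6.23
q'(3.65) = 0.30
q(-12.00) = 234.00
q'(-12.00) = -31.00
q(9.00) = 24.00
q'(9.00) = 11.00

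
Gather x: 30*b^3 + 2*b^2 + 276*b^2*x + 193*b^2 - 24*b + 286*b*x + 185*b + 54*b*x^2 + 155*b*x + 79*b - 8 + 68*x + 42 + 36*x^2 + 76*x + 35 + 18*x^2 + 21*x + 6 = 30*b^3 + 195*b^2 + 240*b + x^2*(54*b + 54) + x*(276*b^2 + 441*b + 165) + 75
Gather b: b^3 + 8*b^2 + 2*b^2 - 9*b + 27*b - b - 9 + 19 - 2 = b^3 + 10*b^2 + 17*b + 8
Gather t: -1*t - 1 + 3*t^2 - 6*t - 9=3*t^2 - 7*t - 10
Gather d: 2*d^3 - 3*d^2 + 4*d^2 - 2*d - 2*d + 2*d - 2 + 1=2*d^3 + d^2 - 2*d - 1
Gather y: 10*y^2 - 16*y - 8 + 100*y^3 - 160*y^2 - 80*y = 100*y^3 - 150*y^2 - 96*y - 8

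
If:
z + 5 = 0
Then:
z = -5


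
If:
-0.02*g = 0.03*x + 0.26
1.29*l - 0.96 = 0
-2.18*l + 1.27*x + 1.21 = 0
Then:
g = -13.49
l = 0.74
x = 0.32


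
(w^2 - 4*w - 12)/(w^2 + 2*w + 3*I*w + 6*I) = (w - 6)/(w + 3*I)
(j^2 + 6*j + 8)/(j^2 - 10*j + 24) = (j^2 + 6*j + 8)/(j^2 - 10*j + 24)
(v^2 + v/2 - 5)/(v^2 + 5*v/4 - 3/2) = 2*(2*v^2 + v - 10)/(4*v^2 + 5*v - 6)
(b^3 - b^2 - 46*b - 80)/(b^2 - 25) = (b^2 - 6*b - 16)/(b - 5)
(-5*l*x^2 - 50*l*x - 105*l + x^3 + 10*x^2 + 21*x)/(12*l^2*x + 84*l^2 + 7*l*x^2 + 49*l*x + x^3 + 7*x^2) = (-5*l*x - 15*l + x^2 + 3*x)/(12*l^2 + 7*l*x + x^2)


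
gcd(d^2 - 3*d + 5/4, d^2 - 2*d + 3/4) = d - 1/2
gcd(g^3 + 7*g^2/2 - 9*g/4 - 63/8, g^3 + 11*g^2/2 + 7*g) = g + 7/2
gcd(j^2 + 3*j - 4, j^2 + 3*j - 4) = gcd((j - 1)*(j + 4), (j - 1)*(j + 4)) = j^2 + 3*j - 4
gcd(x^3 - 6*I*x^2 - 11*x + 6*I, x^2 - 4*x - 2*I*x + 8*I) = x - 2*I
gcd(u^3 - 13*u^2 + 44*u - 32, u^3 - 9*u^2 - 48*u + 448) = u - 8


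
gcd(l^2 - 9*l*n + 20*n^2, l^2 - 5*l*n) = l - 5*n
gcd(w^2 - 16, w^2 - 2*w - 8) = w - 4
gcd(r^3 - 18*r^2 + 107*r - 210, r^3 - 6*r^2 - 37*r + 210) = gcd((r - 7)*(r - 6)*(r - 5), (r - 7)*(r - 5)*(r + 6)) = r^2 - 12*r + 35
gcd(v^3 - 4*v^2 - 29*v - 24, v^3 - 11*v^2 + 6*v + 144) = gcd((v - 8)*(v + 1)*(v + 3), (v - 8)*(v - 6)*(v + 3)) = v^2 - 5*v - 24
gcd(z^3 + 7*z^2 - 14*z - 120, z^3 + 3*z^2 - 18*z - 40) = z^2 + z - 20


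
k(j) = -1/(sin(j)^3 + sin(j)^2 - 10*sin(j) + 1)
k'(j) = -(-3*sin(j)^2*cos(j) - 2*sin(j)*cos(j) + 10*cos(j))/(sin(j)^3 + sin(j)^2 - 10*sin(j) + 1)^2 = (3*sin(j)^2 + 2*sin(j) - 10)*cos(j)/(sin(j)^3 + sin(j)^2 - 10*sin(j) + 1)^2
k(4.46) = -0.09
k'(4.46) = 0.02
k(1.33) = 0.15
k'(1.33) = -0.03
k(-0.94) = -0.11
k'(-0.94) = -0.07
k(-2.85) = -0.25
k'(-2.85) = 0.64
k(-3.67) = 0.27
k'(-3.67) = 0.53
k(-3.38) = 0.77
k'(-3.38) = 5.44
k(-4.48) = 0.15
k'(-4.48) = 0.03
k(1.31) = 0.15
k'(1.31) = -0.03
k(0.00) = -1.00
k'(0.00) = -10.00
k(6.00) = -0.26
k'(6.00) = -0.67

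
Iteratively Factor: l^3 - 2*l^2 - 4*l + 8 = (l + 2)*(l^2 - 4*l + 4) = (l - 2)*(l + 2)*(l - 2)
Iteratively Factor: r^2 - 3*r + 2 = (r - 2)*(r - 1)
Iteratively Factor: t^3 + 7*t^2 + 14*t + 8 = (t + 4)*(t^2 + 3*t + 2) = (t + 2)*(t + 4)*(t + 1)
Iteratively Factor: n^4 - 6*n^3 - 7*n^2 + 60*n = (n + 3)*(n^3 - 9*n^2 + 20*n) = n*(n + 3)*(n^2 - 9*n + 20) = n*(n - 4)*(n + 3)*(n - 5)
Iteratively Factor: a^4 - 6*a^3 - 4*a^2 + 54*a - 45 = (a + 3)*(a^3 - 9*a^2 + 23*a - 15) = (a - 5)*(a + 3)*(a^2 - 4*a + 3) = (a - 5)*(a - 3)*(a + 3)*(a - 1)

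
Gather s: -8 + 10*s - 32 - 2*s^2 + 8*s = -2*s^2 + 18*s - 40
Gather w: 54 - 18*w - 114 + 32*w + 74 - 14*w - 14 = 0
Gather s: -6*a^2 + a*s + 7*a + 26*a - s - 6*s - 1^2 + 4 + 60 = -6*a^2 + 33*a + s*(a - 7) + 63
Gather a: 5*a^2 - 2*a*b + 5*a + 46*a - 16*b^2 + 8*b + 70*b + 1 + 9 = 5*a^2 + a*(51 - 2*b) - 16*b^2 + 78*b + 10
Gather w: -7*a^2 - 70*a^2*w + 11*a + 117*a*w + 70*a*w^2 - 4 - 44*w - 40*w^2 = -7*a^2 + 11*a + w^2*(70*a - 40) + w*(-70*a^2 + 117*a - 44) - 4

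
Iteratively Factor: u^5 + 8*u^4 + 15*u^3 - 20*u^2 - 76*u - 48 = (u - 2)*(u^4 + 10*u^3 + 35*u^2 + 50*u + 24) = (u - 2)*(u + 3)*(u^3 + 7*u^2 + 14*u + 8) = (u - 2)*(u + 3)*(u + 4)*(u^2 + 3*u + 2) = (u - 2)*(u + 1)*(u + 3)*(u + 4)*(u + 2)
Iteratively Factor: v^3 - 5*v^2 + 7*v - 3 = (v - 3)*(v^2 - 2*v + 1) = (v - 3)*(v - 1)*(v - 1)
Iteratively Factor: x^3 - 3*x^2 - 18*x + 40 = (x + 4)*(x^2 - 7*x + 10) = (x - 5)*(x + 4)*(x - 2)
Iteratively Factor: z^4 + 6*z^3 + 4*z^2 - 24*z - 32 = (z + 2)*(z^3 + 4*z^2 - 4*z - 16) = (z - 2)*(z + 2)*(z^2 + 6*z + 8) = (z - 2)*(z + 2)^2*(z + 4)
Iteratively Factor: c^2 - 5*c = (c - 5)*(c)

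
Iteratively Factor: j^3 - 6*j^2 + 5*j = (j - 5)*(j^2 - j) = j*(j - 5)*(j - 1)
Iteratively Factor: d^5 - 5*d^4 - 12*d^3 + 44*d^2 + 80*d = (d - 5)*(d^4 - 12*d^2 - 16*d) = d*(d - 5)*(d^3 - 12*d - 16) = d*(d - 5)*(d + 2)*(d^2 - 2*d - 8) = d*(d - 5)*(d + 2)^2*(d - 4)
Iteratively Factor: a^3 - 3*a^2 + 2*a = (a)*(a^2 - 3*a + 2) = a*(a - 1)*(a - 2)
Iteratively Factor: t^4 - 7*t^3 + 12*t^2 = (t - 4)*(t^3 - 3*t^2) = (t - 4)*(t - 3)*(t^2) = t*(t - 4)*(t - 3)*(t)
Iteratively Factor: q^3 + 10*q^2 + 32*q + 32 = (q + 2)*(q^2 + 8*q + 16) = (q + 2)*(q + 4)*(q + 4)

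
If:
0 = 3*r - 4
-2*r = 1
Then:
No Solution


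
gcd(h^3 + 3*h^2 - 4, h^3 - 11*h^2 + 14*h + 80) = h + 2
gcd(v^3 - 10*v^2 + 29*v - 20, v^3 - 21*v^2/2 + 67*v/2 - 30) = v^2 - 9*v + 20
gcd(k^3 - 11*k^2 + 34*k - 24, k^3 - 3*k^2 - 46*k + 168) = k^2 - 10*k + 24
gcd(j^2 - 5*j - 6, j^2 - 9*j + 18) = j - 6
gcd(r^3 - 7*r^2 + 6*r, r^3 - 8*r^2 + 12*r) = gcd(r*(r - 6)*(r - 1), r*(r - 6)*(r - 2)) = r^2 - 6*r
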